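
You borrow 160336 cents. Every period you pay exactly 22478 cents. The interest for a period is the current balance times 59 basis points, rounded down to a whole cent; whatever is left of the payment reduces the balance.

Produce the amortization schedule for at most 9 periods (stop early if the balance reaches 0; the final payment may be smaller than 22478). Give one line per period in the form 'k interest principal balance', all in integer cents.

1. interest=⌊160336·59/10000⌋=945; principal=22478-945=21533; balance=160336-21533=138803
2. interest=⌊138803·59/10000⌋=818; principal=22478-818=21660; balance=138803-21660=117143
3. interest=⌊117143·59/10000⌋=691; principal=22478-691=21787; balance=117143-21787=95356
4. interest=⌊95356·59/10000⌋=562; principal=22478-562=21916; balance=95356-21916=73440
5. interest=⌊73440·59/10000⌋=433; principal=22478-433=22045; balance=73440-22045=51395
6. interest=⌊51395·59/10000⌋=303; principal=22478-303=22175; balance=51395-22175=29220
7. interest=⌊29220·59/10000⌋=172; principal=22478-172=22306; balance=29220-22306=6914
8. interest=⌊6914·59/10000⌋=40; principal=min(22478-40,6914)=6914; balance=6914-6914=0

1 945 21533 138803
2 818 21660 117143
3 691 21787 95356
4 562 21916 73440
5 433 22045 51395
6 303 22175 29220
7 172 22306 6914
8 40 6914 0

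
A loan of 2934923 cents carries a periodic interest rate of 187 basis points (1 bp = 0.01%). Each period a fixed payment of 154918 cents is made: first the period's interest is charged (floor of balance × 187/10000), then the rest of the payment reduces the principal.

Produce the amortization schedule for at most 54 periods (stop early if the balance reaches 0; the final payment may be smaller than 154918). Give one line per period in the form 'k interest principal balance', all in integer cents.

1. interest=⌊2934923·187/10000⌋=54883; principal=154918-54883=100035; balance=2934923-100035=2834888
2. interest=⌊2834888·187/10000⌋=53012; principal=154918-53012=101906; balance=2834888-101906=2732982
3. interest=⌊2732982·187/10000⌋=51106; principal=154918-51106=103812; balance=2732982-103812=2629170
4. interest=⌊2629170·187/10000⌋=49165; principal=154918-49165=105753; balance=2629170-105753=2523417
5. interest=⌊2523417·187/10000⌋=47187; principal=154918-47187=107731; balance=2523417-107731=2415686
6. interest=⌊2415686·187/10000⌋=45173; principal=154918-45173=109745; balance=2415686-109745=2305941
7. interest=⌊2305941·187/10000⌋=43121; principal=154918-43121=111797; balance=2305941-111797=2194144
8. interest=⌊2194144·187/10000⌋=41030; principal=154918-41030=113888; balance=2194144-113888=2080256
9. interest=⌊2080256·187/10000⌋=38900; principal=154918-38900=116018; balance=2080256-116018=1964238
10. interest=⌊1964238·187/10000⌋=36731; principal=154918-36731=118187; balance=1964238-118187=1846051
11. interest=⌊1846051·187/10000⌋=34521; principal=154918-34521=120397; balance=1846051-120397=1725654
12. interest=⌊1725654·187/10000⌋=32269; principal=154918-32269=122649; balance=1725654-122649=1603005
13. interest=⌊1603005·187/10000⌋=29976; principal=154918-29976=124942; balance=1603005-124942=1478063
14. interest=⌊1478063·187/10000⌋=27639; principal=154918-27639=127279; balance=1478063-127279=1350784
15. interest=⌊1350784·187/10000⌋=25259; principal=154918-25259=129659; balance=1350784-129659=1221125
16. interest=⌊1221125·187/10000⌋=22835; principal=154918-22835=132083; balance=1221125-132083=1089042
17. interest=⌊1089042·187/10000⌋=20365; principal=154918-20365=134553; balance=1089042-134553=954489
18. interest=⌊954489·187/10000⌋=17848; principal=154918-17848=137070; balance=954489-137070=817419
19. interest=⌊817419·187/10000⌋=15285; principal=154918-15285=139633; balance=817419-139633=677786
20. interest=⌊677786·187/10000⌋=12674; principal=154918-12674=142244; balance=677786-142244=535542
21. interest=⌊535542·187/10000⌋=10014; principal=154918-10014=144904; balance=535542-144904=390638
22. interest=⌊390638·187/10000⌋=7304; principal=154918-7304=147614; balance=390638-147614=243024
23. interest=⌊243024·187/10000⌋=4544; principal=154918-4544=150374; balance=243024-150374=92650
24. interest=⌊92650·187/10000⌋=1732; principal=min(154918-1732,92650)=92650; balance=92650-92650=0

1 54883 100035 2834888
2 53012 101906 2732982
3 51106 103812 2629170
4 49165 105753 2523417
5 47187 107731 2415686
6 45173 109745 2305941
7 43121 111797 2194144
8 41030 113888 2080256
9 38900 116018 1964238
10 36731 118187 1846051
11 34521 120397 1725654
12 32269 122649 1603005
13 29976 124942 1478063
14 27639 127279 1350784
15 25259 129659 1221125
16 22835 132083 1089042
17 20365 134553 954489
18 17848 137070 817419
19 15285 139633 677786
20 12674 142244 535542
21 10014 144904 390638
22 7304 147614 243024
23 4544 150374 92650
24 1732 92650 0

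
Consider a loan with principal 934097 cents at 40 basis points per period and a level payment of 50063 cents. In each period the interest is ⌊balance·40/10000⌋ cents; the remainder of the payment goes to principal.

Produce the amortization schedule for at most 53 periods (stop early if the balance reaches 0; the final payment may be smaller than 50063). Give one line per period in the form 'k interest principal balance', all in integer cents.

1. interest=⌊934097·40/10000⌋=3736; principal=50063-3736=46327; balance=934097-46327=887770
2. interest=⌊887770·40/10000⌋=3551; principal=50063-3551=46512; balance=887770-46512=841258
3. interest=⌊841258·40/10000⌋=3365; principal=50063-3365=46698; balance=841258-46698=794560
4. interest=⌊794560·40/10000⌋=3178; principal=50063-3178=46885; balance=794560-46885=747675
5. interest=⌊747675·40/10000⌋=2990; principal=50063-2990=47073; balance=747675-47073=700602
6. interest=⌊700602·40/10000⌋=2802; principal=50063-2802=47261; balance=700602-47261=653341
7. interest=⌊653341·40/10000⌋=2613; principal=50063-2613=47450; balance=653341-47450=605891
8. interest=⌊605891·40/10000⌋=2423; principal=50063-2423=47640; balance=605891-47640=558251
9. interest=⌊558251·40/10000⌋=2233; principal=50063-2233=47830; balance=558251-47830=510421
10. interest=⌊510421·40/10000⌋=2041; principal=50063-2041=48022; balance=510421-48022=462399
11. interest=⌊462399·40/10000⌋=1849; principal=50063-1849=48214; balance=462399-48214=414185
12. interest=⌊414185·40/10000⌋=1656; principal=50063-1656=48407; balance=414185-48407=365778
13. interest=⌊365778·40/10000⌋=1463; principal=50063-1463=48600; balance=365778-48600=317178
14. interest=⌊317178·40/10000⌋=1268; principal=50063-1268=48795; balance=317178-48795=268383
15. interest=⌊268383·40/10000⌋=1073; principal=50063-1073=48990; balance=268383-48990=219393
16. interest=⌊219393·40/10000⌋=877; principal=50063-877=49186; balance=219393-49186=170207
17. interest=⌊170207·40/10000⌋=680; principal=50063-680=49383; balance=170207-49383=120824
18. interest=⌊120824·40/10000⌋=483; principal=50063-483=49580; balance=120824-49580=71244
19. interest=⌊71244·40/10000⌋=284; principal=50063-284=49779; balance=71244-49779=21465
20. interest=⌊21465·40/10000⌋=85; principal=min(50063-85,21465)=21465; balance=21465-21465=0

1 3736 46327 887770
2 3551 46512 841258
3 3365 46698 794560
4 3178 46885 747675
5 2990 47073 700602
6 2802 47261 653341
7 2613 47450 605891
8 2423 47640 558251
9 2233 47830 510421
10 2041 48022 462399
11 1849 48214 414185
12 1656 48407 365778
13 1463 48600 317178
14 1268 48795 268383
15 1073 48990 219393
16 877 49186 170207
17 680 49383 120824
18 483 49580 71244
19 284 49779 21465
20 85 21465 0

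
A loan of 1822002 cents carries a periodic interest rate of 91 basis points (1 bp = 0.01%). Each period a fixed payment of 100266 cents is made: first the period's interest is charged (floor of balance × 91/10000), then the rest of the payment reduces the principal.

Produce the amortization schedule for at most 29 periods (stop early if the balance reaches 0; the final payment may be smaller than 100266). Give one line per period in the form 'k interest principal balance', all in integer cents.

1. interest=⌊1822002·91/10000⌋=16580; principal=100266-16580=83686; balance=1822002-83686=1738316
2. interest=⌊1738316·91/10000⌋=15818; principal=100266-15818=84448; balance=1738316-84448=1653868
3. interest=⌊1653868·91/10000⌋=15050; principal=100266-15050=85216; balance=1653868-85216=1568652
4. interest=⌊1568652·91/10000⌋=14274; principal=100266-14274=85992; balance=1568652-85992=1482660
5. interest=⌊1482660·91/10000⌋=13492; principal=100266-13492=86774; balance=1482660-86774=1395886
6. interest=⌊1395886·91/10000⌋=12702; principal=100266-12702=87564; balance=1395886-87564=1308322
7. interest=⌊1308322·91/10000⌋=11905; principal=100266-11905=88361; balance=1308322-88361=1219961
8. interest=⌊1219961·91/10000⌋=11101; principal=100266-11101=89165; balance=1219961-89165=1130796
9. interest=⌊1130796·91/10000⌋=10290; principal=100266-10290=89976; balance=1130796-89976=1040820
10. interest=⌊1040820·91/10000⌋=9471; principal=100266-9471=90795; balance=1040820-90795=950025
11. interest=⌊950025·91/10000⌋=8645; principal=100266-8645=91621; balance=950025-91621=858404
12. interest=⌊858404·91/10000⌋=7811; principal=100266-7811=92455; balance=858404-92455=765949
13. interest=⌊765949·91/10000⌋=6970; principal=100266-6970=93296; balance=765949-93296=672653
14. interest=⌊672653·91/10000⌋=6121; principal=100266-6121=94145; balance=672653-94145=578508
15. interest=⌊578508·91/10000⌋=5264; principal=100266-5264=95002; balance=578508-95002=483506
16. interest=⌊483506·91/10000⌋=4399; principal=100266-4399=95867; balance=483506-95867=387639
17. interest=⌊387639·91/10000⌋=3527; principal=100266-3527=96739; balance=387639-96739=290900
18. interest=⌊290900·91/10000⌋=2647; principal=100266-2647=97619; balance=290900-97619=193281
19. interest=⌊193281·91/10000⌋=1758; principal=100266-1758=98508; balance=193281-98508=94773
20. interest=⌊94773·91/10000⌋=862; principal=min(100266-862,94773)=94773; balance=94773-94773=0

1 16580 83686 1738316
2 15818 84448 1653868
3 15050 85216 1568652
4 14274 85992 1482660
5 13492 86774 1395886
6 12702 87564 1308322
7 11905 88361 1219961
8 11101 89165 1130796
9 10290 89976 1040820
10 9471 90795 950025
11 8645 91621 858404
12 7811 92455 765949
13 6970 93296 672653
14 6121 94145 578508
15 5264 95002 483506
16 4399 95867 387639
17 3527 96739 290900
18 2647 97619 193281
19 1758 98508 94773
20 862 94773 0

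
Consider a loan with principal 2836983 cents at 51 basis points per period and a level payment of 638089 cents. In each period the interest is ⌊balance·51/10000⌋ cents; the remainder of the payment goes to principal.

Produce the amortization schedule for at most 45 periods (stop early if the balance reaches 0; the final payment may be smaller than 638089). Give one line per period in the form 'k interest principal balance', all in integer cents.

1. interest=⌊2836983·51/10000⌋=14468; principal=638089-14468=623621; balance=2836983-623621=2213362
2. interest=⌊2213362·51/10000⌋=11288; principal=638089-11288=626801; balance=2213362-626801=1586561
3. interest=⌊1586561·51/10000⌋=8091; principal=638089-8091=629998; balance=1586561-629998=956563
4. interest=⌊956563·51/10000⌋=4878; principal=638089-4878=633211; balance=956563-633211=323352
5. interest=⌊323352·51/10000⌋=1649; principal=min(638089-1649,323352)=323352; balance=323352-323352=0

1 14468 623621 2213362
2 11288 626801 1586561
3 8091 629998 956563
4 4878 633211 323352
5 1649 323352 0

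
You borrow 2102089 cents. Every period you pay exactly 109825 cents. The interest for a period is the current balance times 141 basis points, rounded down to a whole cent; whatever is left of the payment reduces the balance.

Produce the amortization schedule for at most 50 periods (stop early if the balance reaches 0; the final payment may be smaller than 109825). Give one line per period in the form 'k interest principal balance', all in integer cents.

1 29639 80186 2021903
2 28508 81317 1940586
3 27362 82463 1858123
4 26199 83626 1774497
5 25020 84805 1689692
6 23824 86001 1603691
7 22612 87213 1516478
8 21382 88443 1428035
9 20135 89690 1338345
10 18870 90955 1247390
11 17588 92237 1155153
12 16287 93538 1061615
13 14968 94857 966758
14 13631 96194 870564
15 12274 97551 773013
16 10899 98926 674087
17 9504 100321 573766
18 8090 101735 472031
19 6655 103170 368861
20 5200 104625 264236
21 3725 106100 158136
22 2229 107596 50540
23 712 50540 0

1. interest=⌊2102089·141/10000⌋=29639; principal=109825-29639=80186; balance=2102089-80186=2021903
2. interest=⌊2021903·141/10000⌋=28508; principal=109825-28508=81317; balance=2021903-81317=1940586
3. interest=⌊1940586·141/10000⌋=27362; principal=109825-27362=82463; balance=1940586-82463=1858123
4. interest=⌊1858123·141/10000⌋=26199; principal=109825-26199=83626; balance=1858123-83626=1774497
5. interest=⌊1774497·141/10000⌋=25020; principal=109825-25020=84805; balance=1774497-84805=1689692
6. interest=⌊1689692·141/10000⌋=23824; principal=109825-23824=86001; balance=1689692-86001=1603691
7. interest=⌊1603691·141/10000⌋=22612; principal=109825-22612=87213; balance=1603691-87213=1516478
8. interest=⌊1516478·141/10000⌋=21382; principal=109825-21382=88443; balance=1516478-88443=1428035
9. interest=⌊1428035·141/10000⌋=20135; principal=109825-20135=89690; balance=1428035-89690=1338345
10. interest=⌊1338345·141/10000⌋=18870; principal=109825-18870=90955; balance=1338345-90955=1247390
11. interest=⌊1247390·141/10000⌋=17588; principal=109825-17588=92237; balance=1247390-92237=1155153
12. interest=⌊1155153·141/10000⌋=16287; principal=109825-16287=93538; balance=1155153-93538=1061615
13. interest=⌊1061615·141/10000⌋=14968; principal=109825-14968=94857; balance=1061615-94857=966758
14. interest=⌊966758·141/10000⌋=13631; principal=109825-13631=96194; balance=966758-96194=870564
15. interest=⌊870564·141/10000⌋=12274; principal=109825-12274=97551; balance=870564-97551=773013
16. interest=⌊773013·141/10000⌋=10899; principal=109825-10899=98926; balance=773013-98926=674087
17. interest=⌊674087·141/10000⌋=9504; principal=109825-9504=100321; balance=674087-100321=573766
18. interest=⌊573766·141/10000⌋=8090; principal=109825-8090=101735; balance=573766-101735=472031
19. interest=⌊472031·141/10000⌋=6655; principal=109825-6655=103170; balance=472031-103170=368861
20. interest=⌊368861·141/10000⌋=5200; principal=109825-5200=104625; balance=368861-104625=264236
21. interest=⌊264236·141/10000⌋=3725; principal=109825-3725=106100; balance=264236-106100=158136
22. interest=⌊158136·141/10000⌋=2229; principal=109825-2229=107596; balance=158136-107596=50540
23. interest=⌊50540·141/10000⌋=712; principal=min(109825-712,50540)=50540; balance=50540-50540=0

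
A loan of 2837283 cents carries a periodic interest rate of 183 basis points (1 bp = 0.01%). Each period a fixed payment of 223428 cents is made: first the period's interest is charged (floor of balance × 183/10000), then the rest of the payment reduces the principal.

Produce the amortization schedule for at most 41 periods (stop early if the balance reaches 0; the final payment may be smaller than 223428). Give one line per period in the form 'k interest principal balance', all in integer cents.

1 51922 171506 2665777
2 48783 174645 2491132
3 45587 177841 2313291
4 42333 181095 2132196
5 39019 184409 1947787
6 35644 187784 1760003
7 32208 191220 1568783
8 28708 194720 1374063
9 25145 198283 1175780
10 21516 201912 973868
11 17821 205607 768261
12 14059 209369 558892
13 10227 213201 345691
14 6326 217102 128589
15 2353 128589 0

1. interest=⌊2837283·183/10000⌋=51922; principal=223428-51922=171506; balance=2837283-171506=2665777
2. interest=⌊2665777·183/10000⌋=48783; principal=223428-48783=174645; balance=2665777-174645=2491132
3. interest=⌊2491132·183/10000⌋=45587; principal=223428-45587=177841; balance=2491132-177841=2313291
4. interest=⌊2313291·183/10000⌋=42333; principal=223428-42333=181095; balance=2313291-181095=2132196
5. interest=⌊2132196·183/10000⌋=39019; principal=223428-39019=184409; balance=2132196-184409=1947787
6. interest=⌊1947787·183/10000⌋=35644; principal=223428-35644=187784; balance=1947787-187784=1760003
7. interest=⌊1760003·183/10000⌋=32208; principal=223428-32208=191220; balance=1760003-191220=1568783
8. interest=⌊1568783·183/10000⌋=28708; principal=223428-28708=194720; balance=1568783-194720=1374063
9. interest=⌊1374063·183/10000⌋=25145; principal=223428-25145=198283; balance=1374063-198283=1175780
10. interest=⌊1175780·183/10000⌋=21516; principal=223428-21516=201912; balance=1175780-201912=973868
11. interest=⌊973868·183/10000⌋=17821; principal=223428-17821=205607; balance=973868-205607=768261
12. interest=⌊768261·183/10000⌋=14059; principal=223428-14059=209369; balance=768261-209369=558892
13. interest=⌊558892·183/10000⌋=10227; principal=223428-10227=213201; balance=558892-213201=345691
14. interest=⌊345691·183/10000⌋=6326; principal=223428-6326=217102; balance=345691-217102=128589
15. interest=⌊128589·183/10000⌋=2353; principal=min(223428-2353,128589)=128589; balance=128589-128589=0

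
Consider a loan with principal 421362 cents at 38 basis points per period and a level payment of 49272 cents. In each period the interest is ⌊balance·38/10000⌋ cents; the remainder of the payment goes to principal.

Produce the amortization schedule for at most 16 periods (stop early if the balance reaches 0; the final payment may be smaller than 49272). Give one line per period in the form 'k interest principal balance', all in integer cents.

1. interest=⌊421362·38/10000⌋=1601; principal=49272-1601=47671; balance=421362-47671=373691
2. interest=⌊373691·38/10000⌋=1420; principal=49272-1420=47852; balance=373691-47852=325839
3. interest=⌊325839·38/10000⌋=1238; principal=49272-1238=48034; balance=325839-48034=277805
4. interest=⌊277805·38/10000⌋=1055; principal=49272-1055=48217; balance=277805-48217=229588
5. interest=⌊229588·38/10000⌋=872; principal=49272-872=48400; balance=229588-48400=181188
6. interest=⌊181188·38/10000⌋=688; principal=49272-688=48584; balance=181188-48584=132604
7. interest=⌊132604·38/10000⌋=503; principal=49272-503=48769; balance=132604-48769=83835
8. interest=⌊83835·38/10000⌋=318; principal=49272-318=48954; balance=83835-48954=34881
9. interest=⌊34881·38/10000⌋=132; principal=min(49272-132,34881)=34881; balance=34881-34881=0

1 1601 47671 373691
2 1420 47852 325839
3 1238 48034 277805
4 1055 48217 229588
5 872 48400 181188
6 688 48584 132604
7 503 48769 83835
8 318 48954 34881
9 132 34881 0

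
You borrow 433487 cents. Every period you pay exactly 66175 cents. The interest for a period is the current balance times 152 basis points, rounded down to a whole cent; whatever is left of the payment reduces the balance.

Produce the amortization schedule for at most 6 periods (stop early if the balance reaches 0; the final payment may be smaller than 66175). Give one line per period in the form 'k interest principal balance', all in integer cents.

1. interest=⌊433487·152/10000⌋=6589; principal=66175-6589=59586; balance=433487-59586=373901
2. interest=⌊373901·152/10000⌋=5683; principal=66175-5683=60492; balance=373901-60492=313409
3. interest=⌊313409·152/10000⌋=4763; principal=66175-4763=61412; balance=313409-61412=251997
4. interest=⌊251997·152/10000⌋=3830; principal=66175-3830=62345; balance=251997-62345=189652
5. interest=⌊189652·152/10000⌋=2882; principal=66175-2882=63293; balance=189652-63293=126359
6. interest=⌊126359·152/10000⌋=1920; principal=66175-1920=64255; balance=126359-64255=62104

1 6589 59586 373901
2 5683 60492 313409
3 4763 61412 251997
4 3830 62345 189652
5 2882 63293 126359
6 1920 64255 62104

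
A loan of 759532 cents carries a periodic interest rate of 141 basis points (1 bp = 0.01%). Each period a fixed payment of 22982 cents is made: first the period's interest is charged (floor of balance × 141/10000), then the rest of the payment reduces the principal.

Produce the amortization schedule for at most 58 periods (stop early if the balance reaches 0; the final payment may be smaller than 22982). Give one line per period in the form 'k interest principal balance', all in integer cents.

1. interest=⌊759532·141/10000⌋=10709; principal=22982-10709=12273; balance=759532-12273=747259
2. interest=⌊747259·141/10000⌋=10536; principal=22982-10536=12446; balance=747259-12446=734813
3. interest=⌊734813·141/10000⌋=10360; principal=22982-10360=12622; balance=734813-12622=722191
4. interest=⌊722191·141/10000⌋=10182; principal=22982-10182=12800; balance=722191-12800=709391
5. interest=⌊709391·141/10000⌋=10002; principal=22982-10002=12980; balance=709391-12980=696411
6. interest=⌊696411·141/10000⌋=9819; principal=22982-9819=13163; balance=696411-13163=683248
7. interest=⌊683248·141/10000⌋=9633; principal=22982-9633=13349; balance=683248-13349=669899
8. interest=⌊669899·141/10000⌋=9445; principal=22982-9445=13537; balance=669899-13537=656362
9. interest=⌊656362·141/10000⌋=9254; principal=22982-9254=13728; balance=656362-13728=642634
10. interest=⌊642634·141/10000⌋=9061; principal=22982-9061=13921; balance=642634-13921=628713
11. interest=⌊628713·141/10000⌋=8864; principal=22982-8864=14118; balance=628713-14118=614595
12. interest=⌊614595·141/10000⌋=8665; principal=22982-8665=14317; balance=614595-14317=600278
13. interest=⌊600278·141/10000⌋=8463; principal=22982-8463=14519; balance=600278-14519=585759
14. interest=⌊585759·141/10000⌋=8259; principal=22982-8259=14723; balance=585759-14723=571036
15. interest=⌊571036·141/10000⌋=8051; principal=22982-8051=14931; balance=571036-14931=556105
16. interest=⌊556105·141/10000⌋=7841; principal=22982-7841=15141; balance=556105-15141=540964
17. interest=⌊540964·141/10000⌋=7627; principal=22982-7627=15355; balance=540964-15355=525609
18. interest=⌊525609·141/10000⌋=7411; principal=22982-7411=15571; balance=525609-15571=510038
19. interest=⌊510038·141/10000⌋=7191; principal=22982-7191=15791; balance=510038-15791=494247
20. interest=⌊494247·141/10000⌋=6968; principal=22982-6968=16014; balance=494247-16014=478233
21. interest=⌊478233·141/10000⌋=6743; principal=22982-6743=16239; balance=478233-16239=461994
22. interest=⌊461994·141/10000⌋=6514; principal=22982-6514=16468; balance=461994-16468=445526
23. interest=⌊445526·141/10000⌋=6281; principal=22982-6281=16701; balance=445526-16701=428825
24. interest=⌊428825·141/10000⌋=6046; principal=22982-6046=16936; balance=428825-16936=411889
25. interest=⌊411889·141/10000⌋=5807; principal=22982-5807=17175; balance=411889-17175=394714
26. interest=⌊394714·141/10000⌋=5565; principal=22982-5565=17417; balance=394714-17417=377297
27. interest=⌊377297·141/10000⌋=5319; principal=22982-5319=17663; balance=377297-17663=359634
28. interest=⌊359634·141/10000⌋=5070; principal=22982-5070=17912; balance=359634-17912=341722
29. interest=⌊341722·141/10000⌋=4818; principal=22982-4818=18164; balance=341722-18164=323558
30. interest=⌊323558·141/10000⌋=4562; principal=22982-4562=18420; balance=323558-18420=305138
31. interest=⌊305138·141/10000⌋=4302; principal=22982-4302=18680; balance=305138-18680=286458
32. interest=⌊286458·141/10000⌋=4039; principal=22982-4039=18943; balance=286458-18943=267515
33. interest=⌊267515·141/10000⌋=3771; principal=22982-3771=19211; balance=267515-19211=248304
34. interest=⌊248304·141/10000⌋=3501; principal=22982-3501=19481; balance=248304-19481=228823
35. interest=⌊228823·141/10000⌋=3226; principal=22982-3226=19756; balance=228823-19756=209067
36. interest=⌊209067·141/10000⌋=2947; principal=22982-2947=20035; balance=209067-20035=189032
37. interest=⌊189032·141/10000⌋=2665; principal=22982-2665=20317; balance=189032-20317=168715
38. interest=⌊168715·141/10000⌋=2378; principal=22982-2378=20604; balance=168715-20604=148111
39. interest=⌊148111·141/10000⌋=2088; principal=22982-2088=20894; balance=148111-20894=127217
40. interest=⌊127217·141/10000⌋=1793; principal=22982-1793=21189; balance=127217-21189=106028
41. interest=⌊106028·141/10000⌋=1494; principal=22982-1494=21488; balance=106028-21488=84540
42. interest=⌊84540·141/10000⌋=1192; principal=22982-1192=21790; balance=84540-21790=62750
43. interest=⌊62750·141/10000⌋=884; principal=22982-884=22098; balance=62750-22098=40652
44. interest=⌊40652·141/10000⌋=573; principal=22982-573=22409; balance=40652-22409=18243
45. interest=⌊18243·141/10000⌋=257; principal=min(22982-257,18243)=18243; balance=18243-18243=0

1 10709 12273 747259
2 10536 12446 734813
3 10360 12622 722191
4 10182 12800 709391
5 10002 12980 696411
6 9819 13163 683248
7 9633 13349 669899
8 9445 13537 656362
9 9254 13728 642634
10 9061 13921 628713
11 8864 14118 614595
12 8665 14317 600278
13 8463 14519 585759
14 8259 14723 571036
15 8051 14931 556105
16 7841 15141 540964
17 7627 15355 525609
18 7411 15571 510038
19 7191 15791 494247
20 6968 16014 478233
21 6743 16239 461994
22 6514 16468 445526
23 6281 16701 428825
24 6046 16936 411889
25 5807 17175 394714
26 5565 17417 377297
27 5319 17663 359634
28 5070 17912 341722
29 4818 18164 323558
30 4562 18420 305138
31 4302 18680 286458
32 4039 18943 267515
33 3771 19211 248304
34 3501 19481 228823
35 3226 19756 209067
36 2947 20035 189032
37 2665 20317 168715
38 2378 20604 148111
39 2088 20894 127217
40 1793 21189 106028
41 1494 21488 84540
42 1192 21790 62750
43 884 22098 40652
44 573 22409 18243
45 257 18243 0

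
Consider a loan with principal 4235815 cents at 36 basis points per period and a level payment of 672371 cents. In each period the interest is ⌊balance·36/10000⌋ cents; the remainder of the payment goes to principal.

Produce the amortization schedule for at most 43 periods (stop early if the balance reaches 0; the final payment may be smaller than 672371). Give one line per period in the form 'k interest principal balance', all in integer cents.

1. interest=⌊4235815·36/10000⌋=15248; principal=672371-15248=657123; balance=4235815-657123=3578692
2. interest=⌊3578692·36/10000⌋=12883; principal=672371-12883=659488; balance=3578692-659488=2919204
3. interest=⌊2919204·36/10000⌋=10509; principal=672371-10509=661862; balance=2919204-661862=2257342
4. interest=⌊2257342·36/10000⌋=8126; principal=672371-8126=664245; balance=2257342-664245=1593097
5. interest=⌊1593097·36/10000⌋=5735; principal=672371-5735=666636; balance=1593097-666636=926461
6. interest=⌊926461·36/10000⌋=3335; principal=672371-3335=669036; balance=926461-669036=257425
7. interest=⌊257425·36/10000⌋=926; principal=min(672371-926,257425)=257425; balance=257425-257425=0

1 15248 657123 3578692
2 12883 659488 2919204
3 10509 661862 2257342
4 8126 664245 1593097
5 5735 666636 926461
6 3335 669036 257425
7 926 257425 0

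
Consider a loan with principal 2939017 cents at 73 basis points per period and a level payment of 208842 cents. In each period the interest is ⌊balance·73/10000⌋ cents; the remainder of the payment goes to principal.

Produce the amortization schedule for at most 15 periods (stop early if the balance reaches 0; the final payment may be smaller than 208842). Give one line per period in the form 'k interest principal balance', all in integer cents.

1. interest=⌊2939017·73/10000⌋=21454; principal=208842-21454=187388; balance=2939017-187388=2751629
2. interest=⌊2751629·73/10000⌋=20086; principal=208842-20086=188756; balance=2751629-188756=2562873
3. interest=⌊2562873·73/10000⌋=18708; principal=208842-18708=190134; balance=2562873-190134=2372739
4. interest=⌊2372739·73/10000⌋=17320; principal=208842-17320=191522; balance=2372739-191522=2181217
5. interest=⌊2181217·73/10000⌋=15922; principal=208842-15922=192920; balance=2181217-192920=1988297
6. interest=⌊1988297·73/10000⌋=14514; principal=208842-14514=194328; balance=1988297-194328=1793969
7. interest=⌊1793969·73/10000⌋=13095; principal=208842-13095=195747; balance=1793969-195747=1598222
8. interest=⌊1598222·73/10000⌋=11667; principal=208842-11667=197175; balance=1598222-197175=1401047
9. interest=⌊1401047·73/10000⌋=10227; principal=208842-10227=198615; balance=1401047-198615=1202432
10. interest=⌊1202432·73/10000⌋=8777; principal=208842-8777=200065; balance=1202432-200065=1002367
11. interest=⌊1002367·73/10000⌋=7317; principal=208842-7317=201525; balance=1002367-201525=800842
12. interest=⌊800842·73/10000⌋=5846; principal=208842-5846=202996; balance=800842-202996=597846
13. interest=⌊597846·73/10000⌋=4364; principal=208842-4364=204478; balance=597846-204478=393368
14. interest=⌊393368·73/10000⌋=2871; principal=208842-2871=205971; balance=393368-205971=187397
15. interest=⌊187397·73/10000⌋=1367; principal=min(208842-1367,187397)=187397; balance=187397-187397=0

1 21454 187388 2751629
2 20086 188756 2562873
3 18708 190134 2372739
4 17320 191522 2181217
5 15922 192920 1988297
6 14514 194328 1793969
7 13095 195747 1598222
8 11667 197175 1401047
9 10227 198615 1202432
10 8777 200065 1002367
11 7317 201525 800842
12 5846 202996 597846
13 4364 204478 393368
14 2871 205971 187397
15 1367 187397 0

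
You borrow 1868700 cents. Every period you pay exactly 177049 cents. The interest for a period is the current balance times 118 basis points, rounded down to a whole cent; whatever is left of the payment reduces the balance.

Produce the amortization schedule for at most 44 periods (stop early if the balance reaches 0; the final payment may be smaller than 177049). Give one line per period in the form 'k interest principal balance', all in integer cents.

1. interest=⌊1868700·118/10000⌋=22050; principal=177049-22050=154999; balance=1868700-154999=1713701
2. interest=⌊1713701·118/10000⌋=20221; principal=177049-20221=156828; balance=1713701-156828=1556873
3. interest=⌊1556873·118/10000⌋=18371; principal=177049-18371=158678; balance=1556873-158678=1398195
4. interest=⌊1398195·118/10000⌋=16498; principal=177049-16498=160551; balance=1398195-160551=1237644
5. interest=⌊1237644·118/10000⌋=14604; principal=177049-14604=162445; balance=1237644-162445=1075199
6. interest=⌊1075199·118/10000⌋=12687; principal=177049-12687=164362; balance=1075199-164362=910837
7. interest=⌊910837·118/10000⌋=10747; principal=177049-10747=166302; balance=910837-166302=744535
8. interest=⌊744535·118/10000⌋=8785; principal=177049-8785=168264; balance=744535-168264=576271
9. interest=⌊576271·118/10000⌋=6799; principal=177049-6799=170250; balance=576271-170250=406021
10. interest=⌊406021·118/10000⌋=4791; principal=177049-4791=172258; balance=406021-172258=233763
11. interest=⌊233763·118/10000⌋=2758; principal=177049-2758=174291; balance=233763-174291=59472
12. interest=⌊59472·118/10000⌋=701; principal=min(177049-701,59472)=59472; balance=59472-59472=0

1 22050 154999 1713701
2 20221 156828 1556873
3 18371 158678 1398195
4 16498 160551 1237644
5 14604 162445 1075199
6 12687 164362 910837
7 10747 166302 744535
8 8785 168264 576271
9 6799 170250 406021
10 4791 172258 233763
11 2758 174291 59472
12 701 59472 0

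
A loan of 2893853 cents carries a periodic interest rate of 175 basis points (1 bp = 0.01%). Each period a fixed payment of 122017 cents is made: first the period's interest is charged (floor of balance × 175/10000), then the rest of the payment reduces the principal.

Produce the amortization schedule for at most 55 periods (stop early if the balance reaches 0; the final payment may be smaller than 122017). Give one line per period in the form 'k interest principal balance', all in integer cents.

1. interest=⌊2893853·175/10000⌋=50642; principal=122017-50642=71375; balance=2893853-71375=2822478
2. interest=⌊2822478·175/10000⌋=49393; principal=122017-49393=72624; balance=2822478-72624=2749854
3. interest=⌊2749854·175/10000⌋=48122; principal=122017-48122=73895; balance=2749854-73895=2675959
4. interest=⌊2675959·175/10000⌋=46829; principal=122017-46829=75188; balance=2675959-75188=2600771
5. interest=⌊2600771·175/10000⌋=45513; principal=122017-45513=76504; balance=2600771-76504=2524267
6. interest=⌊2524267·175/10000⌋=44174; principal=122017-44174=77843; balance=2524267-77843=2446424
7. interest=⌊2446424·175/10000⌋=42812; principal=122017-42812=79205; balance=2446424-79205=2367219
8. interest=⌊2367219·175/10000⌋=41426; principal=122017-41426=80591; balance=2367219-80591=2286628
9. interest=⌊2286628·175/10000⌋=40015; principal=122017-40015=82002; balance=2286628-82002=2204626
10. interest=⌊2204626·175/10000⌋=38580; principal=122017-38580=83437; balance=2204626-83437=2121189
11. interest=⌊2121189·175/10000⌋=37120; principal=122017-37120=84897; balance=2121189-84897=2036292
12. interest=⌊2036292·175/10000⌋=35635; principal=122017-35635=86382; balance=2036292-86382=1949910
13. interest=⌊1949910·175/10000⌋=34123; principal=122017-34123=87894; balance=1949910-87894=1862016
14. interest=⌊1862016·175/10000⌋=32585; principal=122017-32585=89432; balance=1862016-89432=1772584
15. interest=⌊1772584·175/10000⌋=31020; principal=122017-31020=90997; balance=1772584-90997=1681587
16. interest=⌊1681587·175/10000⌋=29427; principal=122017-29427=92590; balance=1681587-92590=1588997
17. interest=⌊1588997·175/10000⌋=27807; principal=122017-27807=94210; balance=1588997-94210=1494787
18. interest=⌊1494787·175/10000⌋=26158; principal=122017-26158=95859; balance=1494787-95859=1398928
19. interest=⌊1398928·175/10000⌋=24481; principal=122017-24481=97536; balance=1398928-97536=1301392
20. interest=⌊1301392·175/10000⌋=22774; principal=122017-22774=99243; balance=1301392-99243=1202149
21. interest=⌊1202149·175/10000⌋=21037; principal=122017-21037=100980; balance=1202149-100980=1101169
22. interest=⌊1101169·175/10000⌋=19270; principal=122017-19270=102747; balance=1101169-102747=998422
23. interest=⌊998422·175/10000⌋=17472; principal=122017-17472=104545; balance=998422-104545=893877
24. interest=⌊893877·175/10000⌋=15642; principal=122017-15642=106375; balance=893877-106375=787502
25. interest=⌊787502·175/10000⌋=13781; principal=122017-13781=108236; balance=787502-108236=679266
26. interest=⌊679266·175/10000⌋=11887; principal=122017-11887=110130; balance=679266-110130=569136
27. interest=⌊569136·175/10000⌋=9959; principal=122017-9959=112058; balance=569136-112058=457078
28. interest=⌊457078·175/10000⌋=7998; principal=122017-7998=114019; balance=457078-114019=343059
29. interest=⌊343059·175/10000⌋=6003; principal=122017-6003=116014; balance=343059-116014=227045
30. interest=⌊227045·175/10000⌋=3973; principal=122017-3973=118044; balance=227045-118044=109001
31. interest=⌊109001·175/10000⌋=1907; principal=min(122017-1907,109001)=109001; balance=109001-109001=0

1 50642 71375 2822478
2 49393 72624 2749854
3 48122 73895 2675959
4 46829 75188 2600771
5 45513 76504 2524267
6 44174 77843 2446424
7 42812 79205 2367219
8 41426 80591 2286628
9 40015 82002 2204626
10 38580 83437 2121189
11 37120 84897 2036292
12 35635 86382 1949910
13 34123 87894 1862016
14 32585 89432 1772584
15 31020 90997 1681587
16 29427 92590 1588997
17 27807 94210 1494787
18 26158 95859 1398928
19 24481 97536 1301392
20 22774 99243 1202149
21 21037 100980 1101169
22 19270 102747 998422
23 17472 104545 893877
24 15642 106375 787502
25 13781 108236 679266
26 11887 110130 569136
27 9959 112058 457078
28 7998 114019 343059
29 6003 116014 227045
30 3973 118044 109001
31 1907 109001 0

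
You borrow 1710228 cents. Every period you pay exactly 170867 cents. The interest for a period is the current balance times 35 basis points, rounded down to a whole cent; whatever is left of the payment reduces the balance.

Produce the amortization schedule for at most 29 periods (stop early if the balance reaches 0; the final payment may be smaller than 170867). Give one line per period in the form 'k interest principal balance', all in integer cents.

1 5985 164882 1545346
2 5408 165459 1379887
3 4829 166038 1213849
4 4248 166619 1047230
5 3665 167202 880028
6 3080 167787 712241
7 2492 168375 543866
8 1903 168964 374902
9 1312 169555 205347
10 718 170149 35198
11 123 35198 0

1. interest=⌊1710228·35/10000⌋=5985; principal=170867-5985=164882; balance=1710228-164882=1545346
2. interest=⌊1545346·35/10000⌋=5408; principal=170867-5408=165459; balance=1545346-165459=1379887
3. interest=⌊1379887·35/10000⌋=4829; principal=170867-4829=166038; balance=1379887-166038=1213849
4. interest=⌊1213849·35/10000⌋=4248; principal=170867-4248=166619; balance=1213849-166619=1047230
5. interest=⌊1047230·35/10000⌋=3665; principal=170867-3665=167202; balance=1047230-167202=880028
6. interest=⌊880028·35/10000⌋=3080; principal=170867-3080=167787; balance=880028-167787=712241
7. interest=⌊712241·35/10000⌋=2492; principal=170867-2492=168375; balance=712241-168375=543866
8. interest=⌊543866·35/10000⌋=1903; principal=170867-1903=168964; balance=543866-168964=374902
9. interest=⌊374902·35/10000⌋=1312; principal=170867-1312=169555; balance=374902-169555=205347
10. interest=⌊205347·35/10000⌋=718; principal=170867-718=170149; balance=205347-170149=35198
11. interest=⌊35198·35/10000⌋=123; principal=min(170867-123,35198)=35198; balance=35198-35198=0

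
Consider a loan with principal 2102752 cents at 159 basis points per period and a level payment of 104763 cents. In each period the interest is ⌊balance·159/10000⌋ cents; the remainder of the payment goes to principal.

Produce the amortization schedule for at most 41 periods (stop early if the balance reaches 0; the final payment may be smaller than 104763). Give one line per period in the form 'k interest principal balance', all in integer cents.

1 33433 71330 2031422
2 32299 72464 1958958
3 31147 73616 1885342
4 29976 74787 1810555
5 28787 75976 1734579
6 27579 77184 1657395
7 26352 78411 1578984
8 25105 79658 1499326
9 23839 80924 1418402
10 22552 82211 1336191
11 21245 83518 1252673
12 19917 84846 1167827
13 18568 86195 1081632
14 17197 87566 994066
15 15805 88958 905108
16 14391 90372 814736
17 12954 91809 722927
18 11494 93269 629658
19 10011 94752 534906
20 8505 96258 438648
21 6974 97789 340859
22 5419 99344 241515
23 3840 100923 140592
24 2235 102528 38064
25 605 38064 0

1. interest=⌊2102752·159/10000⌋=33433; principal=104763-33433=71330; balance=2102752-71330=2031422
2. interest=⌊2031422·159/10000⌋=32299; principal=104763-32299=72464; balance=2031422-72464=1958958
3. interest=⌊1958958·159/10000⌋=31147; principal=104763-31147=73616; balance=1958958-73616=1885342
4. interest=⌊1885342·159/10000⌋=29976; principal=104763-29976=74787; balance=1885342-74787=1810555
5. interest=⌊1810555·159/10000⌋=28787; principal=104763-28787=75976; balance=1810555-75976=1734579
6. interest=⌊1734579·159/10000⌋=27579; principal=104763-27579=77184; balance=1734579-77184=1657395
7. interest=⌊1657395·159/10000⌋=26352; principal=104763-26352=78411; balance=1657395-78411=1578984
8. interest=⌊1578984·159/10000⌋=25105; principal=104763-25105=79658; balance=1578984-79658=1499326
9. interest=⌊1499326·159/10000⌋=23839; principal=104763-23839=80924; balance=1499326-80924=1418402
10. interest=⌊1418402·159/10000⌋=22552; principal=104763-22552=82211; balance=1418402-82211=1336191
11. interest=⌊1336191·159/10000⌋=21245; principal=104763-21245=83518; balance=1336191-83518=1252673
12. interest=⌊1252673·159/10000⌋=19917; principal=104763-19917=84846; balance=1252673-84846=1167827
13. interest=⌊1167827·159/10000⌋=18568; principal=104763-18568=86195; balance=1167827-86195=1081632
14. interest=⌊1081632·159/10000⌋=17197; principal=104763-17197=87566; balance=1081632-87566=994066
15. interest=⌊994066·159/10000⌋=15805; principal=104763-15805=88958; balance=994066-88958=905108
16. interest=⌊905108·159/10000⌋=14391; principal=104763-14391=90372; balance=905108-90372=814736
17. interest=⌊814736·159/10000⌋=12954; principal=104763-12954=91809; balance=814736-91809=722927
18. interest=⌊722927·159/10000⌋=11494; principal=104763-11494=93269; balance=722927-93269=629658
19. interest=⌊629658·159/10000⌋=10011; principal=104763-10011=94752; balance=629658-94752=534906
20. interest=⌊534906·159/10000⌋=8505; principal=104763-8505=96258; balance=534906-96258=438648
21. interest=⌊438648·159/10000⌋=6974; principal=104763-6974=97789; balance=438648-97789=340859
22. interest=⌊340859·159/10000⌋=5419; principal=104763-5419=99344; balance=340859-99344=241515
23. interest=⌊241515·159/10000⌋=3840; principal=104763-3840=100923; balance=241515-100923=140592
24. interest=⌊140592·159/10000⌋=2235; principal=104763-2235=102528; balance=140592-102528=38064
25. interest=⌊38064·159/10000⌋=605; principal=min(104763-605,38064)=38064; balance=38064-38064=0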